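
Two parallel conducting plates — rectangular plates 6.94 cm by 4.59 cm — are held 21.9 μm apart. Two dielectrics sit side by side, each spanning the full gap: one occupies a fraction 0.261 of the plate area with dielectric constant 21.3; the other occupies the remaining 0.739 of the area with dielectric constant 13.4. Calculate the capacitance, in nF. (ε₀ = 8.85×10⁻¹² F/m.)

C ≈ 19.9 nF

A = 6.94 × 4.59 cm² = 3.19×10⁻³ m².
Side-by-side slabs ⇒ two capacitors in parallel, each spanning the full gap.
C₁ = κ₁ε₀A₁/d = 21.3 × 8.85×10⁻¹² × 8.31×10⁻⁴ / 2.19×10⁻⁵ = 7.16×10⁻⁹ F.
C₂ = κ₂ε₀A₂/d = 13.4 × 8.85×10⁻¹² × 2.35×10⁻³ / 2.19×10⁻⁵ = 1.27×10⁻⁸ F.
C = C₁ + C₂ = 1.99×10⁻⁸ F.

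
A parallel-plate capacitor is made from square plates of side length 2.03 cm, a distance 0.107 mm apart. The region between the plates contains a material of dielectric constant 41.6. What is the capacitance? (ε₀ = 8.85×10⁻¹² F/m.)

C ≈ 1.42 nF

A = (2.03 cm)² = 4.12×10⁻⁴ m².
C = κε₀A/d = 41.6 × 8.85×10⁻¹² × 4.12×10⁻⁴ / 1.07×10⁻⁴ = 1.42×10⁻⁹ F.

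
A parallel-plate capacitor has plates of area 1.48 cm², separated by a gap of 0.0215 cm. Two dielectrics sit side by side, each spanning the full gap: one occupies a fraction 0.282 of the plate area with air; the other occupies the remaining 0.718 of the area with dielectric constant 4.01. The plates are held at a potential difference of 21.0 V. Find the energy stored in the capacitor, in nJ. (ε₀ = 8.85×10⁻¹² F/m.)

4.25 nJ

A = 1.48 cm² = 1.48×10⁻⁴ m².
Side-by-side slabs ⇒ two capacitors in parallel, each spanning the full gap.
C₁ = κ₁ε₀A₁/d = 1.00 × 8.85×10⁻¹² × 4.17×10⁻⁵ / 2.15×10⁻⁴ = 1.72×10⁻¹² F.
C₂ = κ₂ε₀A₂/d = 4.01 × 8.85×10⁻¹² × 1.06×10⁻⁴ / 2.15×10⁻⁴ = 1.75×10⁻¹¹ F.
C = C₁ + C₂ = 1.93×10⁻¹¹ F.
U = ½CV² = ½ × 1.93×10⁻¹¹ × (21.0)² = 4.25×10⁻⁹ J.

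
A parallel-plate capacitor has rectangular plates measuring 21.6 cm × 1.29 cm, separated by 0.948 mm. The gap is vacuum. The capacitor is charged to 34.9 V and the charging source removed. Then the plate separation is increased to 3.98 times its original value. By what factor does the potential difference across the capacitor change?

3.98

Isolated ⇒ Q is held fixed.
C₂ = 0.251 C₁ and V = Q/C, so V₂/V₁ = C₁/C₂ = 3.98.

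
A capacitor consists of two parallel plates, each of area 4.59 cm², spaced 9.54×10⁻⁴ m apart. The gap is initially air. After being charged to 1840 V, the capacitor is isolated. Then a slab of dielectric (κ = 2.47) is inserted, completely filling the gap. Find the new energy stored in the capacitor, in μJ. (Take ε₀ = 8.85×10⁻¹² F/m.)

A = 4.59 cm² = 4.59×10⁻⁴ m².
Initially C₁ = ε₀A/d = 8.85×10⁻¹² × 4.59×10⁻⁴ / 9.54×10⁻⁴ = 4.26×10⁻¹² F.
U₁ = 7.21×10⁻⁶ J.
Isolated ⇒ Q is held fixed. C₂ = 2.47 C₁ and U = Q²/(2C), so U₂/U₁ = C₁/C₂ = 0.405.
U₂ = 0.405 × 7.21×10⁻⁶ = 2.92×10⁻⁶ J.

2.92 μJ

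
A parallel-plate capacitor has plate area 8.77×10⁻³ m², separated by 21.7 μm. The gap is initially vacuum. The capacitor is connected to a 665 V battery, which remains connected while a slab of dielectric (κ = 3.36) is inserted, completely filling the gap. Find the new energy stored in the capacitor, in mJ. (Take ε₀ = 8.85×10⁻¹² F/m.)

2.66 mJ

Initially C₁ = ε₀A/d = 8.85×10⁻¹² × 8.77×10⁻³ / 2.17×10⁻⁵ = 3.58×10⁻⁹ F.
U₁ = 7.91×10⁻⁴ J.
Battery connected ⇒ V is held fixed. C₂ = 3.36 C₁ and U = ½CV², so U₂/U₁ = C₂/C₁ = 3.36.
U₂ = 3.36 × 7.91×10⁻⁴ = 2.66×10⁻³ J.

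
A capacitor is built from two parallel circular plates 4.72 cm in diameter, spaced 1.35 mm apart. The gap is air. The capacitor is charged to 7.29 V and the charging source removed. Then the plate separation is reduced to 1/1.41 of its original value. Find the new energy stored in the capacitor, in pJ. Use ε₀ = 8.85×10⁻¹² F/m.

A = π(4.72/2 cm)² = 1.75×10⁻³ m².
Initially C₁ = ε₀A/d = 8.85×10⁻¹² × 1.75×10⁻³ / 1.35×10⁻³ = 1.15×10⁻¹¹ F.
U₁ = 3.05×10⁻¹⁰ J.
Isolated ⇒ Q is held fixed. C₂ = 1.41 C₁ and U = Q²/(2C), so U₂/U₁ = C₁/C₂ = 0.709.
U₂ = 0.709 × 3.05×10⁻¹⁰ = 2.16×10⁻¹⁰ J.

216 pJ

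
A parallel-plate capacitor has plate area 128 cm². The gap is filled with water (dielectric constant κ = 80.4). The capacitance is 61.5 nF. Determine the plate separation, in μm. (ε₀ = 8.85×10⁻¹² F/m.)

A = 128 cm² = 1.28×10⁻² m².
d = κε₀A/C = 80.4 × 8.85×10⁻¹² × 1.28×10⁻² / 6.15×10⁻⁸ = 1.48×10⁻⁴ m.

d ≈ 148 μm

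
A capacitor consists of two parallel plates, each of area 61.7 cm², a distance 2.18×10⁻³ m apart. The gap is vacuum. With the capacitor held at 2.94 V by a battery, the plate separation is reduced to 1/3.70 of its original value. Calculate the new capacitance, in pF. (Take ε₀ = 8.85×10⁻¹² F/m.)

C ≈ 92.7 pF

A = 61.7 cm² = 6.17×10⁻³ m².
Initially C₁ = ε₀A/d = 8.85×10⁻¹² × 6.17×10⁻³ / 2.18×10⁻³ = 2.50×10⁻¹¹ F.
C = ε₀A/d scales as 1/d, so C₂/C₁ = d₁/d₂ = 3.70.
C₂ = 3.70 × 2.50×10⁻¹¹ = 9.27×10⁻¹¹ F.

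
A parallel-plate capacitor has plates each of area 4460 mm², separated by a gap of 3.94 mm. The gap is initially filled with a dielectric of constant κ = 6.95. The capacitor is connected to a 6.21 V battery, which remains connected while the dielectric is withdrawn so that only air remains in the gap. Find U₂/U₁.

Battery connected ⇒ V is held fixed.
C₂ = 0.144 C₁ and U = ½CV², so U₂/U₁ = C₂/C₁ = 0.144.

0.144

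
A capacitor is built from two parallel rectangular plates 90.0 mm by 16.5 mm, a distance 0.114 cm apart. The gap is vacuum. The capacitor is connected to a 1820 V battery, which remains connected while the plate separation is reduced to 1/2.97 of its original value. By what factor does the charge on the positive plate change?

Battery connected ⇒ V is held fixed.
C₂ = 2.97 C₁ and Q = CV, so Q₂/Q₁ = C₂/C₁ = 2.97.

Q₂/Q₁ ≈ 2.97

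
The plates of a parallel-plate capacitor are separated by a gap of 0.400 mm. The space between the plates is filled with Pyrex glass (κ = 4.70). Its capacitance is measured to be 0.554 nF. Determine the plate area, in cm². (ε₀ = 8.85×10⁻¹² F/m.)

A = Cd/(κε₀) = 5.54×10⁻¹⁰ × 4.00×10⁻⁴ / (4.70 × 8.85×10⁻¹²) = 5.33×10⁻³ m².

53.3 cm²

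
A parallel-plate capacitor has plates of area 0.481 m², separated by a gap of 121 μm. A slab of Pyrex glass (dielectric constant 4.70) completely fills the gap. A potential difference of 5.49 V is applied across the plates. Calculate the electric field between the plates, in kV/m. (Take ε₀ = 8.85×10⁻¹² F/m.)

E = V/d = 5.49 / 1.21×10⁻⁴ = 4.54×10⁴ V/m.

45.4 kV/m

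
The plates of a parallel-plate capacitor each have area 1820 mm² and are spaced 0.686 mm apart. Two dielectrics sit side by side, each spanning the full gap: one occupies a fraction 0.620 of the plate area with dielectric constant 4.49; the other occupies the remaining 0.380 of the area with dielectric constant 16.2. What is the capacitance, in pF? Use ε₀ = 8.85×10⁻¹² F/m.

A = 1820 mm² = 1.82×10⁻³ m².
Side-by-side slabs ⇒ two capacitors in parallel, each spanning the full gap.
C₁ = κ₁ε₀A₁/d = 4.49 × 8.85×10⁻¹² × 1.13×10⁻³ / 6.86×10⁻⁴ = 6.54×10⁻¹¹ F.
C₂ = κ₂ε₀A₂/d = 16.2 × 8.85×10⁻¹² × 6.92×10⁻⁴ / 6.86×10⁻⁴ = 1.45×10⁻¹⁰ F.
C = C₁ + C₂ = 2.10×10⁻¹⁰ F.

C ≈ 210 pF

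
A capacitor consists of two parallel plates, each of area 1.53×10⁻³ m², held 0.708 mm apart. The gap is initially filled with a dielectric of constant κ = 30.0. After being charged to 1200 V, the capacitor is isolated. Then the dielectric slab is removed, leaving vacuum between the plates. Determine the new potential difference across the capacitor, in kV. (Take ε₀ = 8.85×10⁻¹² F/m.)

36.0 kV

Initially C₁ = κε₀A/d = 30.0 × 8.85×10⁻¹² × 1.53×10⁻³ / 7.08×10⁻⁴ = 5.74×10⁻¹⁰ F.
V₁ = 1.20×10³ V.
Isolated ⇒ Q is held fixed. C₂ = 0.0333 C₁ and V = Q/C, so V₂/V₁ = C₁/C₂ = 30.0.
V₂ = 30.0 × 1.20×10³ = 3.60×10⁴ V.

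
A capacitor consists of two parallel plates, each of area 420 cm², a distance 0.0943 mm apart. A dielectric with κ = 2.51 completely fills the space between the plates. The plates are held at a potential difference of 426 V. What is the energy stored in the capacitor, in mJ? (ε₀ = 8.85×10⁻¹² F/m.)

0.898 mJ

A = 420 cm² = 4.20×10⁻² m².
C = κε₀A/d = 2.51 × 8.85×10⁻¹² × 4.20×10⁻² / 9.43×10⁻⁵ = 9.89×10⁻⁹ F.
U = ½CV² = ½ × 9.89×10⁻⁹ × (426)² = 8.98×10⁻⁴ J.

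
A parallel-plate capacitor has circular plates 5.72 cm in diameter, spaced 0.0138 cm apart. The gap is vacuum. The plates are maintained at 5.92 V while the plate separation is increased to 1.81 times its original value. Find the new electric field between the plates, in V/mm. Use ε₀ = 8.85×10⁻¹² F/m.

A = π(5.72/2 cm)² = 2.57×10⁻³ m².
Initially C₁ = ε₀A/d = 8.85×10⁻¹² × 2.57×10⁻³ / 1.38×10⁻⁴ = 1.65×10⁻¹⁰ F.
E₁ = 4.29×10⁴ V/m.
Battery connected ⇒ V is held fixed. E = V/d, so E₂/E₁ = d₁/d₂ = 0.552.
E₂ = 0.552 × 4.29×10⁴ = 2.37×10⁴ V/m.

23.7 V/mm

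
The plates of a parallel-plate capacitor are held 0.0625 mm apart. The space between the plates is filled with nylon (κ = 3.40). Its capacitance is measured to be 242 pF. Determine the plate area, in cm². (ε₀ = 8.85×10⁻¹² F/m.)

A = Cd/(κε₀) = 2.42×10⁻¹⁰ × 6.25×10⁻⁵ / (3.40 × 8.85×10⁻¹²) = 5.03×10⁻⁴ m².

A ≈ 5.03 cm²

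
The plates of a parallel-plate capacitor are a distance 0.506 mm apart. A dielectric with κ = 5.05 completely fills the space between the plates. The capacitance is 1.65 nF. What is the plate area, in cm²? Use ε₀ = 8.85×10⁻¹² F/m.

A = Cd/(κε₀) = 1.65×10⁻⁹ × 5.06×10⁻⁴ / (5.05 × 8.85×10⁻¹²) = 1.87×10⁻² m².

A ≈ 187 cm²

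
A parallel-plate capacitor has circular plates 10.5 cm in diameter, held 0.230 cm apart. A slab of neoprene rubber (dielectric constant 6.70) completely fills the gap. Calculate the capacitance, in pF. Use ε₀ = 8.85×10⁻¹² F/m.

A = π(10.5/2 cm)² = 8.66×10⁻³ m².
C = κε₀A/d = 6.70 × 8.85×10⁻¹² × 8.66×10⁻³ / 2.30×10⁻³ = 2.23×10⁻¹⁰ F.

C ≈ 223 pF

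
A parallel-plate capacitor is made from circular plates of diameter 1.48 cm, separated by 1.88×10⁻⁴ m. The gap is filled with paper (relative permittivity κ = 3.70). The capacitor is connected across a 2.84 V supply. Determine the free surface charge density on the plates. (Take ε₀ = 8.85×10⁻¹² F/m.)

495 nC/m²

A = π(1.48/2 cm)² = 1.72×10⁻⁴ m².
C = κε₀A/d = 3.70 × 8.85×10⁻¹² × 1.72×10⁻⁴ / 1.88×10⁻⁴ = 3.00×10⁻¹¹ F.
σ = Q/A = CV/A = 3.00×10⁻¹¹ × 2.84 / 1.72×10⁻⁴ = 4.95×10⁻⁷ C/m².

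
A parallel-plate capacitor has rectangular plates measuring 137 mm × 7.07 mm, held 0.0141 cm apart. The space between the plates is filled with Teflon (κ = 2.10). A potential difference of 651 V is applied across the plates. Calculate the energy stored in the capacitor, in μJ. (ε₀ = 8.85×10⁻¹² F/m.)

U ≈ 27.1 μJ

A = 137 × 7.07 mm² = 9.69×10⁻⁴ m².
C = κε₀A/d = 2.10 × 8.85×10⁻¹² × 9.69×10⁻⁴ / 1.41×10⁻⁴ = 1.28×10⁻¹⁰ F.
U = ½CV² = ½ × 1.28×10⁻¹⁰ × (651)² = 2.71×10⁻⁵ J.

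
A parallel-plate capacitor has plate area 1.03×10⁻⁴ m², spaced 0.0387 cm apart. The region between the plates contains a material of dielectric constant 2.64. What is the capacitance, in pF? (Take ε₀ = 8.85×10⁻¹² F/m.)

C = κε₀A/d = 2.64 × 8.85×10⁻¹² × 1.03×10⁻⁴ / 3.87×10⁻⁴ = 6.22×10⁻¹² F.

6.22 pF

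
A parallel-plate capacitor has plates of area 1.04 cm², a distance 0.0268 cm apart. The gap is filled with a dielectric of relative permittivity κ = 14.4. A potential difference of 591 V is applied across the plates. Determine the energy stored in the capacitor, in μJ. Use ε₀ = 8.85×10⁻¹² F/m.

A = 1.04 cm² = 1.04×10⁻⁴ m².
C = κε₀A/d = 14.4 × 8.85×10⁻¹² × 1.04×10⁻⁴ / 2.68×10⁻⁴ = 4.95×10⁻¹¹ F.
U = ½CV² = ½ × 4.95×10⁻¹¹ × (591)² = 8.64×10⁻⁶ J.

8.64 μJ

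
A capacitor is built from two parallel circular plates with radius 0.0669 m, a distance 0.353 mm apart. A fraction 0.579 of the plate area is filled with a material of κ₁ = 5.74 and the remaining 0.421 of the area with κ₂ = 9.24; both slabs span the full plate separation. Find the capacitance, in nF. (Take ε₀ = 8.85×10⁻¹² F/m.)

A = π(0.0669 m)² = 1.41×10⁻² m².
Side-by-side slabs ⇒ two capacitors in parallel, each spanning the full gap.
C₁ = κ₁ε₀A₁/d = 5.74 × 8.85×10⁻¹² × 8.14×10⁻³ / 3.53×10⁻⁴ = 1.17×10⁻⁹ F.
C₂ = κ₂ε₀A₂/d = 9.24 × 8.85×10⁻¹² × 5.92×10⁻³ / 3.53×10⁻⁴ = 1.37×10⁻⁹ F.
C = C₁ + C₂ = 2.54×10⁻⁹ F.

2.54 nF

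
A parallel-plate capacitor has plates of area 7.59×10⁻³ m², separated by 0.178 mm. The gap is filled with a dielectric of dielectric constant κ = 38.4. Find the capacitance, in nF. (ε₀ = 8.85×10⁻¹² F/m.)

14.5 nF

C = κε₀A/d = 38.4 × 8.85×10⁻¹² × 7.59×10⁻³ / 1.78×10⁻⁴ = 1.45×10⁻⁸ F.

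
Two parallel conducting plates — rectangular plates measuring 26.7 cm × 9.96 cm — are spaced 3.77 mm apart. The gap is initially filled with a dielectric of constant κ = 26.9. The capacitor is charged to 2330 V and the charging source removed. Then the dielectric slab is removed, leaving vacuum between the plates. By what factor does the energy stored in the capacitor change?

Isolated ⇒ Q is held fixed.
C₂ = 0.0372 C₁ and U = Q²/(2C), so U₂/U₁ = C₁/C₂ = 26.9.

26.9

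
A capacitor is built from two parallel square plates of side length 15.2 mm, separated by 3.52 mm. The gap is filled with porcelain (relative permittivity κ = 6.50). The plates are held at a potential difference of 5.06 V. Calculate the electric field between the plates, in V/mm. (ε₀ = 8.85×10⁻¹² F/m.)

E = V/d = 5.06 / 3.52×10⁻³ = 1.44×10³ V/m.

E ≈ 1.44 V/mm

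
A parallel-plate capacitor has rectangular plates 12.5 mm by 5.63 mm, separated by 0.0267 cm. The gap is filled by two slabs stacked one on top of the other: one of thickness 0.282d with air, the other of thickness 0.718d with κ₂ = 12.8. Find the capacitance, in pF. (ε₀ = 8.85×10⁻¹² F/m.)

A = 12.5 × 5.63 mm² = 7.04×10⁻⁵ m².
Stacked slabs ⇒ two capacitors in series, each with the full plate area.
C₁ = κ₁ε₀A/d₁ = 1.00 × 8.85×10⁻¹² × 7.04×10⁻⁵ / 7.53×10⁻⁵ = 8.27×10⁻¹² F.
C₂ = κ₂ε₀A/d₂ = 12.8 × 8.85×10⁻¹² × 7.04×10⁻⁵ / 1.92×10⁻⁴ = 4.16×10⁻¹¹ F.
C = (1/C₁ + 1/C₂)⁻¹ = 6.90×10⁻¹² F.

C ≈ 6.90 pF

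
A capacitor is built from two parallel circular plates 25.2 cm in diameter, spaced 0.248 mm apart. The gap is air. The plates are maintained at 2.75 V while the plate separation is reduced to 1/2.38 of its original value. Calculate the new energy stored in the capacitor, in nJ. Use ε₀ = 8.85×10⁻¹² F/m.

A = π(25.2/2 cm)² = 4.99×10⁻² m².
Initially C₁ = ε₀A/d = 8.85×10⁻¹² × 4.99×10⁻² / 2.48×10⁻⁴ = 1.78×10⁻⁹ F.
U₁ = 6.73×10⁻⁹ J.
Battery connected ⇒ V is held fixed. C₂ = 2.38 C₁ and U = ½CV², so U₂/U₁ = C₂/C₁ = 2.38.
U₂ = 2.38 × 6.73×10⁻⁹ = 1.60×10⁻⁸ J.

U ≈ 16.0 nJ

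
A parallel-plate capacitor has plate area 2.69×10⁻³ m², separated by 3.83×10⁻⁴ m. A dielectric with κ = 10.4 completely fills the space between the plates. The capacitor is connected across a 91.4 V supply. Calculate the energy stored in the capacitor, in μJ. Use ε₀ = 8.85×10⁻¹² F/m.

C = κε₀A/d = 10.4 × 8.85×10⁻¹² × 2.69×10⁻³ / 3.83×10⁻⁴ = 6.46×10⁻¹⁰ F.
U = ½CV² = ½ × 6.46×10⁻¹⁰ × (91.4)² = 2.70×10⁻⁶ J.

2.70 μJ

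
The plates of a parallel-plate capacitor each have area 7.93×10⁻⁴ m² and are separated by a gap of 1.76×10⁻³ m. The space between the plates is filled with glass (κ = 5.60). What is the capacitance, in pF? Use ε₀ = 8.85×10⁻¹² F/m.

C = κε₀A/d = 5.60 × 8.85×10⁻¹² × 7.93×10⁻⁴ / 1.76×10⁻³ = 2.23×10⁻¹¹ F.

22.3 pF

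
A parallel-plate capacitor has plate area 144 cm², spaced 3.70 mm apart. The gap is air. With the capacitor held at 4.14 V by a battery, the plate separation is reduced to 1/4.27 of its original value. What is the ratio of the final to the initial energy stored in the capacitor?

Battery connected ⇒ V is held fixed.
C₂ = 4.27 C₁ and U = ½CV², so U₂/U₁ = C₂/C₁ = 4.27.

4.27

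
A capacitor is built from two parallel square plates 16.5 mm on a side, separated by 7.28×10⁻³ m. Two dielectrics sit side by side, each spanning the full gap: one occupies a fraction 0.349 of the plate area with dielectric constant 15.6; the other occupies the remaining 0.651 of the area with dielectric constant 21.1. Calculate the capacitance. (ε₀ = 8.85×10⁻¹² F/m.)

A = (16.5 mm)² = 2.72×10⁻⁴ m².
Side-by-side slabs ⇒ two capacitors in parallel, each spanning the full gap.
C₁ = κ₁ε₀A₁/d = 15.6 × 8.85×10⁻¹² × 9.50×10⁻⁵ / 7.28×10⁻³ = 1.80×10⁻¹² F.
C₂ = κ₂ε₀A₂/d = 21.1 × 8.85×10⁻¹² × 1.77×10⁻⁴ / 7.28×10⁻³ = 4.55×10⁻¹² F.
C = C₁ + C₂ = 6.35×10⁻¹² F.

6.35 pF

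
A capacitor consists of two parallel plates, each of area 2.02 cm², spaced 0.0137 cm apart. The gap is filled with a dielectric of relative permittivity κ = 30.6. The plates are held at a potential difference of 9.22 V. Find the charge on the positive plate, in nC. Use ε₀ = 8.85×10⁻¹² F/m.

Q ≈ 3.68 nC

A = 2.02 cm² = 2.02×10⁻⁴ m².
C = κε₀A/d = 30.6 × 8.85×10⁻¹² × 2.02×10⁻⁴ / 1.37×10⁻⁴ = 3.99×10⁻¹⁰ F.
Q = CV = 3.99×10⁻¹⁰ × 9.22 = 3.68×10⁻⁹ C.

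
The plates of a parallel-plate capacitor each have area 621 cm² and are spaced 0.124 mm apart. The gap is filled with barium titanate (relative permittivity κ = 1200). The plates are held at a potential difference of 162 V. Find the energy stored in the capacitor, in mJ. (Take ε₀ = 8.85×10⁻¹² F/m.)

U ≈ 69.8 mJ

A = 621 cm² = 6.21×10⁻² m².
C = κε₀A/d = 1200 × 8.85×10⁻¹² × 6.21×10⁻² / 1.24×10⁻⁴ = 5.32×10⁻⁶ F.
U = ½CV² = ½ × 5.32×10⁻⁶ × (162)² = 6.98×10⁻² J.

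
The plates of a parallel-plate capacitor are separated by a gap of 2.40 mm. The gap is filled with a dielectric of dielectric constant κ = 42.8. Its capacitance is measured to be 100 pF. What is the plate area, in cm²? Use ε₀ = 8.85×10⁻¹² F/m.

A = Cd/(κε₀) = 1.00×10⁻¹⁰ × 2.40×10⁻³ / (42.8 × 8.85×10⁻¹²) = 6.34×10⁻⁴ m².

A ≈ 6.34 cm²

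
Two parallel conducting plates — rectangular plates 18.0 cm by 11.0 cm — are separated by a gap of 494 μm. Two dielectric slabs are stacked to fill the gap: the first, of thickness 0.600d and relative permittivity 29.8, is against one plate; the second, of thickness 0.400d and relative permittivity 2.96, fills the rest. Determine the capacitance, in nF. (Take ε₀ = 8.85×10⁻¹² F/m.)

A = 18.0 × 11.0 cm² = 1.98×10⁻² m².
Stacked slabs ⇒ two capacitors in series, each with the full plate area.
C₁ = κ₁ε₀A/d₁ = 29.8 × 8.85×10⁻¹² × 1.98×10⁻² / 2.96×10⁻⁴ = 1.76×10⁻⁸ F.
C₂ = κ₂ε₀A/d₂ = 2.96 × 8.85×10⁻¹² × 1.98×10⁻² / 1.98×10⁻⁴ = 2.62×10⁻⁹ F.
C = (1/C₁ + 1/C₂)⁻¹ = 2.28×10⁻⁹ F.

C ≈ 2.28 nF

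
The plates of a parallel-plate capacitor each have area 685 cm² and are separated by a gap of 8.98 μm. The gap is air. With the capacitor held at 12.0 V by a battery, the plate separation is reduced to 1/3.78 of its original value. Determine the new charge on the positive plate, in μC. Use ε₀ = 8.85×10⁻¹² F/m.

Q ≈ 3.06 μC

A = 685 cm² = 6.85×10⁻² m².
Initially C₁ = ε₀A/d = 8.85×10⁻¹² × 6.85×10⁻² / 8.98×10⁻⁶ = 6.75×10⁻⁸ F.
Q₁ = 8.10×10⁻⁷ C.
Battery connected ⇒ V is held fixed. C₂ = 3.78 C₁ and Q = CV, so Q₂/Q₁ = C₂/C₁ = 3.78.
Q₂ = 3.78 × 8.10×10⁻⁷ = 3.06×10⁻⁶ C.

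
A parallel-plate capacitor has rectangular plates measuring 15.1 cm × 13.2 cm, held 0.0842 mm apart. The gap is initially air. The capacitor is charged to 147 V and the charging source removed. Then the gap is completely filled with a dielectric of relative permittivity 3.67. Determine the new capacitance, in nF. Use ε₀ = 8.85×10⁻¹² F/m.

A = 15.1 × 13.2 cm² = 1.99×10⁻² m².
Initially C₁ = ε₀A/d = 8.85×10⁻¹² × 1.99×10⁻² / 8.42×10⁻⁵ = 2.09×10⁻⁹ F.
C = κε₀A/d scales with κ, so C₂/C₁ = κ = 3.67.
C₂ = 3.67 × 2.09×10⁻⁹ = 7.69×10⁻⁹ F.

7.69 nF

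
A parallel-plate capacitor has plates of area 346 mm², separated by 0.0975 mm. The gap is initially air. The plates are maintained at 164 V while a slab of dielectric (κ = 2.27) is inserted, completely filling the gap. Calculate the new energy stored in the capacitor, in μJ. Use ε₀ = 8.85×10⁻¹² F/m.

U ≈ 0.959 μJ

A = 346 mm² = 3.46×10⁻⁴ m².
Initially C₁ = ε₀A/d = 8.85×10⁻¹² × 3.46×10⁻⁴ / 9.75×10⁻⁵ = 3.14×10⁻¹¹ F.
U₁ = 4.22×10⁻⁷ J.
Battery connected ⇒ V is held fixed. C₂ = 2.27 C₁ and U = ½CV², so U₂/U₁ = C₂/C₁ = 2.27.
U₂ = 2.27 × 4.22×10⁻⁷ = 9.59×10⁻⁷ J.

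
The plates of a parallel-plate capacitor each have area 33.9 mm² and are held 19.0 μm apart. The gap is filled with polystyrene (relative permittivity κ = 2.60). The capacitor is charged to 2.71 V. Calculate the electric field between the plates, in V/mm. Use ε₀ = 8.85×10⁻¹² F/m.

E = V/d = 2.71 / 1.90×10⁻⁵ = 1.43×10⁵ V/m.

E ≈ 143 V/mm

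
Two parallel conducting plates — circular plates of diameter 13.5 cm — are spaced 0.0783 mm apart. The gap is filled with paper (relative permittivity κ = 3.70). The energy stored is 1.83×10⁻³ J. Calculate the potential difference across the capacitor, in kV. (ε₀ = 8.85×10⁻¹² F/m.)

A = π(13.5/2 cm)² = 1.43×10⁻² m².
C = κε₀A/d = 3.70 × 8.85×10⁻¹² × 1.43×10⁻² / 7.83×10⁻⁵ = 5.99×10⁻⁹ F.
V = √(2U/C) = √(2 × 1.83×10⁻³ / 5.99×10⁻⁹) = 7.82×10² V.

0.782 kV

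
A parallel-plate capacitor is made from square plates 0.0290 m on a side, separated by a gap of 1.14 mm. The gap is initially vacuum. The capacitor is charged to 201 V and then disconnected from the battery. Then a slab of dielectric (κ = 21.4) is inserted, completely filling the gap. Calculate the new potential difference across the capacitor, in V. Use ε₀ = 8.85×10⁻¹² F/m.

A = (0.0290 m)² = 8.41×10⁻⁴ m².
Initially C₁ = ε₀A/d = 8.85×10⁻¹² × 8.41×10⁻⁴ / 1.14×10⁻³ = 6.53×10⁻¹² F.
V₁ = 2.01×10² V.
Isolated ⇒ Q is held fixed. C₂ = 21.4 C₁ and V = Q/C, so V₂/V₁ = C₁/C₂ = 0.0467.
V₂ = 0.0467 × 2.01×10² = 9.39 V.

9.39 V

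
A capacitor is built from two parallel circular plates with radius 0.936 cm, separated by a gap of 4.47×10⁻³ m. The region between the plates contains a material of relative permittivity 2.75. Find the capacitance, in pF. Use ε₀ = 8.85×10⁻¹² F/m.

A = π(0.936 cm)² = 2.75×10⁻⁴ m².
C = κε₀A/d = 2.75 × 8.85×10⁻¹² × 2.75×10⁻⁴ / 4.47×10⁻³ = 1.50×10⁻¹² F.

C ≈ 1.50 pF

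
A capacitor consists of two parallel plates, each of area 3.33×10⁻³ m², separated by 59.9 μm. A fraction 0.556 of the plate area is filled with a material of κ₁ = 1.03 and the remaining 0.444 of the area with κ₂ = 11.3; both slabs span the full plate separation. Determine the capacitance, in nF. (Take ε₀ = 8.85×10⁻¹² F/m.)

Side-by-side slabs ⇒ two capacitors in parallel, each spanning the full gap.
C₁ = κ₁ε₀A₁/d = 1.03 × 8.85×10⁻¹² × 1.85×10⁻³ / 5.99×10⁻⁵ = 2.82×10⁻¹⁰ F.
C₂ = κ₂ε₀A₂/d = 11.3 × 8.85×10⁻¹² × 1.48×10⁻³ / 5.99×10⁻⁵ = 2.47×10⁻⁹ F.
C = C₁ + C₂ = 2.75×10⁻⁹ F.

2.75 nF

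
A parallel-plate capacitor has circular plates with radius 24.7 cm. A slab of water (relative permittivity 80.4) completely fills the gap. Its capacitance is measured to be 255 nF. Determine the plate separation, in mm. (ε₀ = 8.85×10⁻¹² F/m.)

d ≈ 0.535 mm

A = π(24.7 cm)² = 0.192 m².
d = κε₀A/C = 80.4 × 8.85×10⁻¹² × 0.192 / 2.55×10⁻⁷ = 5.35×10⁻⁴ m.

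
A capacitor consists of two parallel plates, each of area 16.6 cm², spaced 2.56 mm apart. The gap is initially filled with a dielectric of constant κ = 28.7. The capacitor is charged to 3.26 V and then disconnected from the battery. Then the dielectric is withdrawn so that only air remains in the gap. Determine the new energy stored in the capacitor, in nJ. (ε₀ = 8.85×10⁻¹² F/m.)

A = 16.6 cm² = 1.66×10⁻³ m².
Initially C₁ = κε₀A/d = 28.7 × 8.85×10⁻¹² × 1.66×10⁻³ / 2.56×10⁻³ = 1.65×10⁻¹⁰ F.
U₁ = 8.75×10⁻¹⁰ J.
Isolated ⇒ Q is held fixed. C₂ = 0.0348 C₁ and U = Q²/(2C), so U₂/U₁ = C₁/C₂ = 28.7.
U₂ = 28.7 × 8.75×10⁻¹⁰ = 2.51×10⁻⁸ J.

U ≈ 25.1 nJ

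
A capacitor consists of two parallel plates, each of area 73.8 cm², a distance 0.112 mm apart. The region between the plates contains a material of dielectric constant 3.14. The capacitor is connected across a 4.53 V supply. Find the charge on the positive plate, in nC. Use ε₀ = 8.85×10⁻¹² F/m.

8.29 nC

A = 73.8 cm² = 7.38×10⁻³ m².
C = κε₀A/d = 3.14 × 8.85×10⁻¹² × 7.38×10⁻³ / 1.12×10⁻⁴ = 1.83×10⁻⁹ F.
Q = CV = 1.83×10⁻⁹ × 4.53 = 8.29×10⁻⁹ C.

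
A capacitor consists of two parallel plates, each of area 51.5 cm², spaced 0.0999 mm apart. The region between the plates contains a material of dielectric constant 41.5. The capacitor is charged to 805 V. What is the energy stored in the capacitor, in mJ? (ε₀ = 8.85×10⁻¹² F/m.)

U ≈ 6.13 mJ

A = 51.5 cm² = 5.15×10⁻³ m².
C = κε₀A/d = 41.5 × 8.85×10⁻¹² × 5.15×10⁻³ / 9.99×10⁻⁵ = 1.89×10⁻⁸ F.
U = ½CV² = ½ × 1.89×10⁻⁸ × (805)² = 6.13×10⁻³ J.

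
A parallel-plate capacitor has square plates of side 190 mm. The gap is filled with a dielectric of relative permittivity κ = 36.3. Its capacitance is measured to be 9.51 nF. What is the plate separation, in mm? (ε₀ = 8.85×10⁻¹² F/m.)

A = (190 mm)² = 3.61×10⁻² m².
d = κε₀A/C = 36.3 × 8.85×10⁻¹² × 3.61×10⁻² / 9.51×10⁻⁹ = 1.22×10⁻³ m.

1.22 mm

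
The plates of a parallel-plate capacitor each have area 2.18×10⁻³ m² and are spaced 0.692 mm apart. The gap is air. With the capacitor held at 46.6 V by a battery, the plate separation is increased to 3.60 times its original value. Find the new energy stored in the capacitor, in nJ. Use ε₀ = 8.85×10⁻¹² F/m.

U ≈ 8.41 nJ

Initially C₁ = ε₀A/d = 8.85×10⁻¹² × 2.18×10⁻³ / 6.92×10⁻⁴ = 2.79×10⁻¹¹ F.
U₁ = 3.03×10⁻⁸ J.
Battery connected ⇒ V is held fixed. C₂ = 0.278 C₁ and U = ½CV², so U₂/U₁ = C₂/C₁ = 0.278.
U₂ = 0.278 × 3.03×10⁻⁸ = 8.41×10⁻⁹ J.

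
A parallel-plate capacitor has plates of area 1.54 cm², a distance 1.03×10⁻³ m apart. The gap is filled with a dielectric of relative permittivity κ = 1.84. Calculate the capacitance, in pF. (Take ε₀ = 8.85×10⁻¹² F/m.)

A = 1.54 cm² = 1.54×10⁻⁴ m².
C = κε₀A/d = 1.84 × 8.85×10⁻¹² × 1.54×10⁻⁴ / 1.03×10⁻³ = 2.43×10⁻¹² F.

C ≈ 2.43 pF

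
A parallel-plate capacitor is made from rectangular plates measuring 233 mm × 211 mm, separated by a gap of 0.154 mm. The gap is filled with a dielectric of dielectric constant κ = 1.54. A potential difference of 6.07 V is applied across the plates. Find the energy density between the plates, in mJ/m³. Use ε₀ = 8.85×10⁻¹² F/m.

u ≈ 10.6 mJ/m³

E = V/d = 6.07 / 1.54×10⁻⁴ = 3.94×10⁴ V/m.
u = ½κε₀E² = ½ × 1.54 × 8.85×10⁻¹² × (3.94×10⁴)² = 1.06×10⁻² J/m³.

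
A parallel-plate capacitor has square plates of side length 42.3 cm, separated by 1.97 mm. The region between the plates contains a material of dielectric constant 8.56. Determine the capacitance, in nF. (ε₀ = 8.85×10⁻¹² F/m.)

6.88 nF

A = (42.3 cm)² = 0.179 m².
C = κε₀A/d = 8.56 × 8.85×10⁻¹² × 0.179 / 1.97×10⁻³ = 6.88×10⁻⁹ F.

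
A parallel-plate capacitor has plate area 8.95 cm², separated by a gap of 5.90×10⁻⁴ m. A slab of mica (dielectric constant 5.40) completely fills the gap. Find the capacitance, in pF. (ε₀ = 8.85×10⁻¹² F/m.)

C ≈ 72.5 pF

A = 8.95 cm² = 8.95×10⁻⁴ m².
C = κε₀A/d = 5.40 × 8.85×10⁻¹² × 8.95×10⁻⁴ / 5.90×10⁻⁴ = 7.25×10⁻¹¹ F.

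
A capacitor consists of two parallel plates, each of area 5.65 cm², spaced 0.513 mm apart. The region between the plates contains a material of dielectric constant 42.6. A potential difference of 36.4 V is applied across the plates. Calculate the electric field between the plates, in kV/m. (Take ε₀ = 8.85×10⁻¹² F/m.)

E = V/d = 36.4 / 5.13×10⁻⁴ = 7.10×10⁴ V/m.

71.0 kV/m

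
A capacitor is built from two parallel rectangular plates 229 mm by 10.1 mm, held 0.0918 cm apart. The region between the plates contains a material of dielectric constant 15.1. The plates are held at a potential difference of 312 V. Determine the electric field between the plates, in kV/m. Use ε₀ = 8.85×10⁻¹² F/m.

E = V/d = 312 / 9.18×10⁻⁴ = 3.40×10⁵ V/m.

E ≈ 340 kV/m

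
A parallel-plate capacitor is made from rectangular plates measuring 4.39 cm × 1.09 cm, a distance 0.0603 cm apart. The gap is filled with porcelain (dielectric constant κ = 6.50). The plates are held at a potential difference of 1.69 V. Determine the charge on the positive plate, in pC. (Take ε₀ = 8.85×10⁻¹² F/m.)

77.1 pC

A = 4.39 × 1.09 cm² = 4.79×10⁻⁴ m².
C = κε₀A/d = 6.50 × 8.85×10⁻¹² × 4.79×10⁻⁴ / 6.03×10⁻⁴ = 4.56×10⁻¹¹ F.
Q = CV = 4.56×10⁻¹¹ × 1.69 = 7.71×10⁻¹¹ C.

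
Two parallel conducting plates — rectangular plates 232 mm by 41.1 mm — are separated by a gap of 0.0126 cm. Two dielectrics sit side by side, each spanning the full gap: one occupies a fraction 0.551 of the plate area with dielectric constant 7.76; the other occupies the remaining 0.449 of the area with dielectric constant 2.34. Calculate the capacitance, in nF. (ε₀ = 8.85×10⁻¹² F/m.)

A = 232 × 41.1 mm² = 9.54×10⁻³ m².
Side-by-side slabs ⇒ two capacitors in parallel, each spanning the full gap.
C₁ = κ₁ε₀A₁/d = 7.76 × 8.85×10⁻¹² × 5.25×10⁻³ / 1.26×10⁻⁴ = 2.86×10⁻⁹ F.
C₂ = κ₂ε₀A₂/d = 2.34 × 8.85×10⁻¹² × 4.28×10⁻³ / 1.26×10⁻⁴ = 7.04×10⁻¹⁰ F.
C = C₁ + C₂ = 3.57×10⁻⁹ F.

C ≈ 3.57 nF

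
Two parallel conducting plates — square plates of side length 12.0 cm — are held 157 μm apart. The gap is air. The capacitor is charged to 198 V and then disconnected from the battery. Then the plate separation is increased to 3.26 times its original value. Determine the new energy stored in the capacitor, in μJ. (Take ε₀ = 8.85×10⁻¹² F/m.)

A = (12.0 cm)² = 1.44×10⁻² m².
Initially C₁ = ε₀A/d = 8.85×10⁻¹² × 1.44×10⁻² / 1.57×10⁻⁴ = 8.12×10⁻¹⁰ F.
U₁ = 1.59×10⁻⁵ J.
Isolated ⇒ Q is held fixed. C₂ = 0.307 C₁ and U = Q²/(2C), so U₂/U₁ = C₁/C₂ = 3.26.
U₂ = 3.26 × 1.59×10⁻⁵ = 5.19×10⁻⁵ J.

U ≈ 51.9 μJ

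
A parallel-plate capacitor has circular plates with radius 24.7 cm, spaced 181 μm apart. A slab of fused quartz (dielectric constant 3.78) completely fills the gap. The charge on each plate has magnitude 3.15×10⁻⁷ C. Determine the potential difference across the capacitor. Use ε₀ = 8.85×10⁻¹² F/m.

A = π(24.7 cm)² = 0.192 m².
C = κε₀A/d = 3.78 × 8.85×10⁻¹² × 0.192 / 1.81×10⁻⁴ = 3.54×10⁻⁸ F.
V = Q/C = 3.15×10⁻⁷ / 3.54×10⁻⁸ = 8.89 V.

V ≈ 8.89 V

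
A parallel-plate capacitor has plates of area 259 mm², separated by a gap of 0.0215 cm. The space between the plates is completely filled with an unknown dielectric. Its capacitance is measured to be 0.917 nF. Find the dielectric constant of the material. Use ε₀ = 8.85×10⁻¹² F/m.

A = 259 mm² = 2.59×10⁻⁴ m².
κ = Cd/(ε₀A) = 9.17×10⁻¹⁰ × 2.15×10⁻⁴ / (8.85×10⁻¹² × 2.59×10⁻⁴) = 86.0.

κ ≈ 86.0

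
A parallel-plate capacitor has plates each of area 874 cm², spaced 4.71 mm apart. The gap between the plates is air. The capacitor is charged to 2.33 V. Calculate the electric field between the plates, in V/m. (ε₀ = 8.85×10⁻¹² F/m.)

E = V/d = 2.33 / 4.71×10⁻³ = 4.95×10² V/m.

E ≈ 495 V/m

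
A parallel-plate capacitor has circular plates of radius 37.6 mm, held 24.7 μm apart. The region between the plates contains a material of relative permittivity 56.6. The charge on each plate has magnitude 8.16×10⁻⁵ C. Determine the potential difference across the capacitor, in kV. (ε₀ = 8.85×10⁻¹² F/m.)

V ≈ 0.906 kV

A = π(37.6 mm)² = 4.44×10⁻³ m².
C = κε₀A/d = 56.6 × 8.85×10⁻¹² × 4.44×10⁻³ / 2.47×10⁻⁵ = 9.01×10⁻⁸ F.
V = Q/C = 8.16×10⁻⁵ / 9.01×10⁻⁸ = 9.06×10² V.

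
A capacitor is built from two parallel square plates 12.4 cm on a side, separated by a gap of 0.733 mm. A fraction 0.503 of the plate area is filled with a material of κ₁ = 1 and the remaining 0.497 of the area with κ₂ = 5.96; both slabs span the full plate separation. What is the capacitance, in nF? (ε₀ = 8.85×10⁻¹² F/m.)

A = (12.4 cm)² = 1.54×10⁻² m².
Side-by-side slabs ⇒ two capacitors in parallel, each spanning the full gap.
C₁ = κ₁ε₀A₁/d = 1.00 × 8.85×10⁻¹² × 7.73×10⁻³ / 7.33×10⁻⁴ = 9.34×10⁻¹¹ F.
C₂ = κ₂ε₀A₂/d = 5.96 × 8.85×10⁻¹² × 7.64×10⁻³ / 7.33×10⁻⁴ = 5.50×10⁻¹⁰ F.
C = C₁ + C₂ = 6.43×10⁻¹⁰ F.

0.643 nF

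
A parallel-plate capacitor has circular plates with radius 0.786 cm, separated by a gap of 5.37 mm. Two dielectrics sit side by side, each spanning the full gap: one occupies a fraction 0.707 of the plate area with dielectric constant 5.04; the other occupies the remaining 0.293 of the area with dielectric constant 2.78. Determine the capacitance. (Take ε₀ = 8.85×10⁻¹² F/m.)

1.40 pF

A = π(0.786 cm)² = 1.94×10⁻⁴ m².
Side-by-side slabs ⇒ two capacitors in parallel, each spanning the full gap.
C₁ = κ₁ε₀A₁/d = 5.04 × 8.85×10⁻¹² × 1.37×10⁻⁴ / 5.37×10⁻³ = 1.14×10⁻¹² F.
C₂ = κ₂ε₀A₂/d = 2.78 × 8.85×10⁻¹² × 5.69×10⁻⁵ / 5.37×10⁻³ = 2.61×10⁻¹³ F.
C = C₁ + C₂ = 1.40×10⁻¹² F.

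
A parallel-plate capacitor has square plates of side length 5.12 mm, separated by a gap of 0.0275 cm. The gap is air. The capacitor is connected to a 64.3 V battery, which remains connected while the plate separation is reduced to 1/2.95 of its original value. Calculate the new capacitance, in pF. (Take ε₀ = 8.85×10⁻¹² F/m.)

A = (5.12 mm)² = 2.62×10⁻⁵ m².
Initially C₁ = ε₀A/d = 8.85×10⁻¹² × 2.62×10⁻⁵ / 2.75×10⁻⁴ = 8.44×10⁻¹³ F.
C = ε₀A/d scales as 1/d, so C₂/C₁ = d₁/d₂ = 2.95.
C₂ = 2.95 × 8.44×10⁻¹³ = 2.49×10⁻¹² F.

2.49 pF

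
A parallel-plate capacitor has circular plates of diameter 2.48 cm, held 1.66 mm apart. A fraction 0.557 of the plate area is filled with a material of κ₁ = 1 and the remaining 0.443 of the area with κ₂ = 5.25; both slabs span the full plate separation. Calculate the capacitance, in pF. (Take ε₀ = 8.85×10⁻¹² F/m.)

C ≈ 7.42 pF

A = π(2.48/2 cm)² = 4.83×10⁻⁴ m².
Side-by-side slabs ⇒ two capacitors in parallel, each spanning the full gap.
C₁ = κ₁ε₀A₁/d = 1.00 × 8.85×10⁻¹² × 2.69×10⁻⁴ / 1.66×10⁻³ = 1.43×10⁻¹² F.
C₂ = κ₂ε₀A₂/d = 5.25 × 8.85×10⁻¹² × 2.14×10⁻⁴ / 1.66×10⁻³ = 5.99×10⁻¹² F.
C = C₁ + C₂ = 7.42×10⁻¹² F.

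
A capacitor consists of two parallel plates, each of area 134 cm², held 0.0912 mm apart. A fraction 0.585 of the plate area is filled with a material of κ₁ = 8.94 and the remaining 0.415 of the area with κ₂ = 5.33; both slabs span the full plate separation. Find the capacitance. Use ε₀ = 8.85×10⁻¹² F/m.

A = 134 cm² = 1.34×10⁻² m².
Side-by-side slabs ⇒ two capacitors in parallel, each spanning the full gap.
C₁ = κ₁ε₀A₁/d = 8.94 × 8.85×10⁻¹² × 7.84×10⁻³ / 9.12×10⁻⁵ = 6.80×10⁻⁹ F.
C₂ = κ₂ε₀A₂/d = 5.33 × 8.85×10⁻¹² × 5.56×10⁻³ / 9.12×10⁻⁵ = 2.88×10⁻⁹ F.
C = C₁ + C₂ = 9.68×10⁻⁹ F.

9.68 nF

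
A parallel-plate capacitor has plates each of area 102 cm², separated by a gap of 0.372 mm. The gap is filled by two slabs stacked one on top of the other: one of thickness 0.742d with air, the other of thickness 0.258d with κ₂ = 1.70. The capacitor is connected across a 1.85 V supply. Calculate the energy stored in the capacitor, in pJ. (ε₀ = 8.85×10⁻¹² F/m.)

A = 102 cm² = 1.02×10⁻² m².
Stacked slabs ⇒ two capacitors in series, each with the full plate area.
C₁ = κ₁ε₀A/d₁ = 1.00 × 8.85×10⁻¹² × 1.02×10⁻² / 2.76×10⁻⁴ = 3.27×10⁻¹⁰ F.
C₂ = κ₂ε₀A/d₂ = 1.70 × 8.85×10⁻¹² × 1.02×10⁻² / 9.60×10⁻⁵ = 1.60×10⁻⁹ F.
C = (1/C₁ + 1/C₂)⁻¹ = 2.72×10⁻¹⁰ F.
U = ½CV² = ½ × 2.72×10⁻¹⁰ × (1.85)² = 4.65×10⁻¹⁰ J.

U ≈ 465 pJ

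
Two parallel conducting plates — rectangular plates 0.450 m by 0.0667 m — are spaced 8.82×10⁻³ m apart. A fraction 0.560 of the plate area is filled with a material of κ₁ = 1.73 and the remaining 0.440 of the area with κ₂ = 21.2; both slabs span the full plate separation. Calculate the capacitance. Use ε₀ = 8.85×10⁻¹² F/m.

A = 0.450 × 0.0667 m² = 3.00×10⁻² m².
Side-by-side slabs ⇒ two capacitors in parallel, each spanning the full gap.
C₁ = κ₁ε₀A₁/d = 1.73 × 8.85×10⁻¹² × 1.68×10⁻² / 8.82×10⁻³ = 2.92×10⁻¹¹ F.
C₂ = κ₂ε₀A₂/d = 21.2 × 8.85×10⁻¹² × 1.32×10⁻² / 8.82×10⁻³ = 2.81×10⁻¹⁰ F.
C = C₁ + C₂ = 3.10×10⁻¹⁰ F.

310 pF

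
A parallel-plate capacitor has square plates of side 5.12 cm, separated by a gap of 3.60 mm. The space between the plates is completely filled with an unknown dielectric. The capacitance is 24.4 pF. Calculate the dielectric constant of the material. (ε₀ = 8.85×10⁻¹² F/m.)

3.79

A = (5.12 cm)² = 2.62×10⁻³ m².
κ = Cd/(ε₀A) = 2.44×10⁻¹¹ × 3.60×10⁻³ / (8.85×10⁻¹² × 2.62×10⁻³) = 3.79.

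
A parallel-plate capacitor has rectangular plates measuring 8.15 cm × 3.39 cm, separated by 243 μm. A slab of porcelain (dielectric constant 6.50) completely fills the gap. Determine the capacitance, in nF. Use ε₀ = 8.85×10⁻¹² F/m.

C ≈ 0.654 nF

A = 8.15 × 3.39 cm² = 2.76×10⁻³ m².
C = κε₀A/d = 6.50 × 8.85×10⁻¹² × 2.76×10⁻³ / 2.43×10⁻⁴ = 6.54×10⁻¹⁰ F.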